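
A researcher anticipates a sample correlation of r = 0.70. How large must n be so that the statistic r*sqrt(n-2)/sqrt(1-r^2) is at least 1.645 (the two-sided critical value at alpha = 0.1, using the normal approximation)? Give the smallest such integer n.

r√(n−2)/√(1−r²) ≥ 1.645  ⇔  n−2 ≥ (1.645)²·(1−r²)/r²
(1−r²)/r² = (1−0.4900)/0.4900 = 1.0408
n ≥ 2 + 2.706025·1.0408 = 2 + 2.8164 = 4.8164
⌈4.8164⌉ = 5

5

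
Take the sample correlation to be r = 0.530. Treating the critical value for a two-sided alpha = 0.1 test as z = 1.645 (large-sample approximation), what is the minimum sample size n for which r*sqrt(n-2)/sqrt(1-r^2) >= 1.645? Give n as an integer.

r√(n−2)/√(1−r²) ≥ 1.645  ⇔  n−2 ≥ (1.645)²·(1−r²)/r²
(1−r²)/r² = (1−0.280900)/0.280900 = 2.5600
n ≥ 2 + 2.706025·2.5600 = 2 + 6.9274 = 8.9274
⌈8.9274⌉ = 9

9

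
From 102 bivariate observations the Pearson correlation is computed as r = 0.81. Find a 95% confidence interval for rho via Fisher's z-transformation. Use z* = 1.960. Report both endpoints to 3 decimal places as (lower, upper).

(0.731, 0.868)

Fisher z: z_r = atanh(r) = ½·ln((1+0.81)/(1−0.81)) = 1.127029
SE(z) = 1/√(n−3) = 1/√99 = 0.100504
95% ⇒ z* = 1.960; margin = 1.960·0.100504 = 0.196988
CI on z-scale: (0.930041, 1.324017)
Back-transform: tanh(0.930041) = 0.730613, tanh(1.324017) = 0.867779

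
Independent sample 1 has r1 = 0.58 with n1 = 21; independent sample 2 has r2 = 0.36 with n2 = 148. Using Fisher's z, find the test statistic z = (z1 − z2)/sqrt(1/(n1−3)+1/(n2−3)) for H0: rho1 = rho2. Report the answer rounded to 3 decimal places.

Fisher z-transforms: z1 = atanh(0.58) = 0.662463, z2 = atanh(0.36) = 0.376886; difference d = 0.285577
Var(d) = 1/18 + 1/145 = 0.0555556 + 0.0068966 = 0.0624522
z = d/√Var(d) = 0.285577 / √0.0624522 = 0.285577 / 0.249904 = 1.143

1.143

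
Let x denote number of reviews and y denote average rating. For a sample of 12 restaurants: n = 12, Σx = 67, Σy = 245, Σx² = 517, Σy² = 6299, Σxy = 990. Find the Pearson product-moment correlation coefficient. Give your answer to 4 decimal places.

-0.8778

S_xy = nΣxy − ΣxΣy = 12·990 − 67·245 = 11880 − 16415 = -4535
S_xx = nΣx² − (Σx)² = 12·517 − 67² = 6204 − 4489 = 1715
S_yy = nΣy² − (Σy)² = 12·6299 − 245² = 75588 − 60025 = 15563
r = S_xy / √(S_xx·S_yy) = -4535 / √(1715·15563) = -4535 / √26690545 = -4535 / 5166.2893 = -0.8778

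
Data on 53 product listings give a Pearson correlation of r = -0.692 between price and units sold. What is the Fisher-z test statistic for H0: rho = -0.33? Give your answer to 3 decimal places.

z_r = atanh(-0.692) = -0.851783,  z_0 = atanh(-0.33) = -0.342828
SE = 1/√(n−3) = 1/√50 = 0.141421
z = (z_r − z_0)/SE = (-0.851783 − (-0.342828)) / 0.141421 = -0.508955 / 0.141421 = -3.599

-3.599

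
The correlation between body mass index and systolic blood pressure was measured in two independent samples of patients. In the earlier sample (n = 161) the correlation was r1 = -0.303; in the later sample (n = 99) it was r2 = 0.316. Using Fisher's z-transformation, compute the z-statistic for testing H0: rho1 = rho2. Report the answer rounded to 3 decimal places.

z1 = atanh(-0.303) = -0.312820,  z2 = atanh(0.316) = 0.327197
SE = √(1/(n1−3) + 1/(n2−3)) = √(1/158 + 1/96) = √(0.0063291 + 0.0104167) = √0.0167458 = 0.129406
z = (z1 − z2)/SE = (-0.312820 − 0.327197) / 0.129406 = -0.640017 / 0.129406 = -4.946

-4.946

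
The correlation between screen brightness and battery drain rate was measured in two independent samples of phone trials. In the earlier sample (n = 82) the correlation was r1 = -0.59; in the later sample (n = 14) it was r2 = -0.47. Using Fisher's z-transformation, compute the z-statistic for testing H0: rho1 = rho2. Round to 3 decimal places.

Fisher z-transforms: z1 = atanh(-0.59) = -0.677666, z2 = atanh(-0.47) = -0.510070; difference d = -0.167596
Var(d) = 1/79 + 1/11 = 0.0126582 + 0.0909091 = 0.1035673
z = d/√Var(d) = -0.167596 / √0.1035673 = -0.167596 / 0.321819 = -0.521

-0.521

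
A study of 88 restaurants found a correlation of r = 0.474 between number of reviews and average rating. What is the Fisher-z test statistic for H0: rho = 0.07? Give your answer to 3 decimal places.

z_r = atanh(0.474) = 0.515217,  z_0 = atanh(0.07) = 0.070115
SE = 1/√(n−3) = 1/√85 = 0.108465
z = (z_r − z_0)/SE = (0.515217 − 0.070115) / 0.108465 = 0.445102 / 0.108465 = 4.104

4.104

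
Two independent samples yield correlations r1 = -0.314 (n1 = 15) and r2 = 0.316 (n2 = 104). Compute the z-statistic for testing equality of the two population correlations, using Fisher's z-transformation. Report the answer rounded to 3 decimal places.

-2.136

z1 = atanh(-0.314) = -0.324977,  z2 = atanh(0.316) = 0.327197
SE = √(1/(n1−3) + 1/(n2−3)) = √(1/12 + 1/101) = √(0.0833333 + 0.0099010) = √0.0932343 = 0.305343
z = (z1 − z2)/SE = (-0.324977 − 0.327197) / 0.305343 = -0.652174 / 0.305343 = -2.136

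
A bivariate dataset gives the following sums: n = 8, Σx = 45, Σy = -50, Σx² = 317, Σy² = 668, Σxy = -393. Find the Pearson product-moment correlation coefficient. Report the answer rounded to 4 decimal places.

Numerator: nΣxy − (Σx)(Σy) = 8·(-393) − (45)(-50) = -894
Denominator: √[(nΣx²−(Σx)²)(nΣy²−(Σy)²)]
  nΣx²−(Σx)² = 8·317 − 2025 = 511;  nΣy²−(Σy)² = 8·668 − 2500 = 2844
  √(511·2844) = √1453284 = 1205.5223
r = -894 / 1205.5223 = -0.7416

-0.7416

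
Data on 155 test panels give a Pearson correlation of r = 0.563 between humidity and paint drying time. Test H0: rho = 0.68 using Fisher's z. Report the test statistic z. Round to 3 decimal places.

-2.366

z_r = atanh(0.563) = 0.637215,  z_0 = atanh(0.68) = 0.829114
SE = 1/√(n−3) = 1/√152 = 0.081111
z = (z_r − z_0)/SE = (0.637215 − 0.829114) / 0.081111 = -0.191899 / 0.081111 = -2.366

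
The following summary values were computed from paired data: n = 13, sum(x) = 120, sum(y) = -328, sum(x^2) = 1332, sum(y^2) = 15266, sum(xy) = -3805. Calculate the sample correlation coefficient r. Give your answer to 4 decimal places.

S_xy = nΣxy − ΣxΣy = 13·(-3805) − 120·(-328) = -49465 − (-39360) = -10105
S_xx = nΣx² − (Σx)² = 13·1332 − 120² = 17316 − 14400 = 2916
S_yy = nΣy² − (Σy)² = 13·15266 − (-328)² = 198458 − 107584 = 90874
r = S_xy / √(S_xx·S_yy) = -10105 / √(2916·90874) = -10105 / √264988584 = -10105 / 16278.4700 = -0.6208

-0.6208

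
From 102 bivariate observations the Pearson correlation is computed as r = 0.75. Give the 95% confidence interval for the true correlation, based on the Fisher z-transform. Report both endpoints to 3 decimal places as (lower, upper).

Fisher z: z_r = atanh(r) = ½·ln((1+0.75)/(1−0.75)) = 0.972955
SE(z) = 1/√(n−3) = 1/√99 = 0.100504
95% ⇒ z* = 1.960; margin = 1.960·0.100504 = 0.196988
CI on z-scale: (0.775967, 1.169943)
Back-transform: tanh(0.775967) = 0.650386, tanh(1.169943) = 0.824254

(0.650, 0.824)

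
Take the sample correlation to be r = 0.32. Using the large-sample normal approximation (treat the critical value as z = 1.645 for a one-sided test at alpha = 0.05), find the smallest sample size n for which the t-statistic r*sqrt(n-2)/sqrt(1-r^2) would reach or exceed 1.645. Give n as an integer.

26

r√(n−2)/√(1−r²) ≥ 1.645  ⇔  n−2 ≥ (1.645)²·(1−r²)/r²
(1−r²)/r² = (1−0.1024)/0.1024 = 8.7656
n ≥ 2 + 2.706025·8.7656 = 2 + 23.7199 = 25.7199
⌈25.7199⌉ = 26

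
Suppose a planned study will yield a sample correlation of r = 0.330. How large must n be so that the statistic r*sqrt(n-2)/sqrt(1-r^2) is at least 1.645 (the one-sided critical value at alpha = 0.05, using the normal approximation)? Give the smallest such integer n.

25

Need r·√(n−2)/√(1−r²) ≥ 1.645
√(n−2) ≥ 1.645·√(1−0.108900) / 0.330 = 1.645·0.943981 / 0.330 = 4.7056
n−2 ≥ 22.1427  ⇒  n ≥ 24.1427
Smallest integer n = 25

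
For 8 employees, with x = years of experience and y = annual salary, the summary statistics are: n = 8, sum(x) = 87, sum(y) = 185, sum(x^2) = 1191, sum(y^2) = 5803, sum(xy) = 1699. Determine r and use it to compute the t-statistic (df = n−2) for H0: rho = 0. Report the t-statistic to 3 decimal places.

-1.460

S_xy = nΣxy − ΣxΣy = 8·1699 − 87·185 = 13592 − 16095 = -2503
S_xx = nΣx² − (Σx)² = 8·1191 − 87² = 9528 − 7569 = 1959
S_yy = nΣy² − (Σy)² = 8·5803 − 185² = 46424 − 34225 = 12199
r = S_xy / √(S_xx·S_yy) = -2503 / √(1959·12199) = -2503 / √23897841 = -2503 / 4888.5418 = -0.5120
t = r·√(n−2)/√(1−r²) = -0.5120·√6 / √(1−0.262144) = -1.254139 / 0.858985 = -1.460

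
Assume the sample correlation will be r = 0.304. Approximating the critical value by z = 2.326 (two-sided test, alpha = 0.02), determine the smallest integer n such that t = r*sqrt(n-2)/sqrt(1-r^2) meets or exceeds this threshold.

56

Need r·√(n−2)/√(1−r²) ≥ 2.326
√(n−2) ≥ 2.326·√(1−0.092416) / 0.304 = 2.326·0.952672 / 0.304 = 7.2892
n−2 ≥ 53.1324  ⇒  n ≥ 55.1324
Smallest integer n = 56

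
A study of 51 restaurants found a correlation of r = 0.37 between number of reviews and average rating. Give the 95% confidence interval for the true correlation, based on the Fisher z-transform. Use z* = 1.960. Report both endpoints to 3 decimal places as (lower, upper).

(0.105, 0.586)

z_r = atanh(0.37) = 0.388423;  SE = 1/√(n−3) = 1/√48 = 0.144338
z-limits: 0.388423 ± 1.960·0.144338 = 0.388423 ± 0.282902 = [0.105521, 0.671325]
ρ-limits: (tanh 0.105521, tanh 0.671325) = (0.105, 0.586)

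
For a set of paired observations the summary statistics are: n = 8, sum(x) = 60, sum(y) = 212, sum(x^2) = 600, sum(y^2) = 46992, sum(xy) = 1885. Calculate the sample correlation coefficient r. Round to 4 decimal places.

0.1184

S_xy = nΣxy − ΣxΣy = 8·1885 − 60·212 = 15080 − 12720 = 2360
S_xx = nΣx² − (Σx)² = 8·600 − 60² = 4800 − 3600 = 1200
S_yy = nΣy² − (Σy)² = 8·46992 − 212² = 375936 − 44944 = 330992
r = S_xy / √(S_xx·S_yy) = 2360 / √(1200·330992) = 2360 / √397190400 = 2360 / 19929.6362 = 0.1184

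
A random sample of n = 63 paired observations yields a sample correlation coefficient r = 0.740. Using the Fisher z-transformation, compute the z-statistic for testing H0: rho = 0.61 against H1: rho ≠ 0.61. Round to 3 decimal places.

1.871

Fisher z: atanh(0.740) = 0.950479, atanh(0.61) = 0.708921
z = (z_r − z_0)·√(n−3) = (0.950479 − 0.708921)·√60 = 0.241558 · 7.745967 = 1.871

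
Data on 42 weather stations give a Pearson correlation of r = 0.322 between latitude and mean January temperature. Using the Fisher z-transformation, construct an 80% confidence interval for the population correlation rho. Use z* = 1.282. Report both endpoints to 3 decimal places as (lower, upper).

(0.128, 0.492)

Fisher z: z_r = atanh(r) = ½·ln((1+0.322)/(1−0.322)) = 0.333877
SE(z) = 1/√(n−3) = 1/√39 = 0.160128
80% ⇒ z* = 1.282; margin = 1.282·0.160128 = 0.205284
CI on z-scale: (0.128593, 0.539161)
Back-transform: tanh(0.128593) = 0.127889, tanh(0.539161) = 0.492353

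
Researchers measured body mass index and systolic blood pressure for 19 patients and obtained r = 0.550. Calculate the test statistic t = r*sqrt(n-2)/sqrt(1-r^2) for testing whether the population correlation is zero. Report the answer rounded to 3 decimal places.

2.715

t = r·√(n−2) / √(1−r²) with r = 0.550, n = 19
  = 0.550·√17 / √(1 − 0.302500)
  = 0.550·4.123106 / 0.835165
  = 2.267708 / 0.835165 = 2.715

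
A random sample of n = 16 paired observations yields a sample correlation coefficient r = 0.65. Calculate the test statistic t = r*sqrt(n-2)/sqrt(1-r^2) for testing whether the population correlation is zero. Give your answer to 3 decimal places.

t = r·√(n−2) / √(1−r²) with r = 0.65, n = 16
  = 0.65·√14 / √(1 − 0.4225)
  = 0.65·3.741657 / 0.759934
  = 2.432077 / 0.759934 = 3.200

3.200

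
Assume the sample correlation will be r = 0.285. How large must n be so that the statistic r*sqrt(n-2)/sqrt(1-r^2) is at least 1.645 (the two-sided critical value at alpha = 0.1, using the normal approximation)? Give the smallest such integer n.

r√(n−2)/√(1−r²) ≥ 1.645  ⇔  n−2 ≥ (1.645)²·(1−r²)/r²
(1−r²)/r² = (1−0.081225)/0.081225 = 11.3115
n ≥ 2 + 2.706025·11.3115 = 2 + 30.6092 = 32.6092
⌈32.6092⌉ = 33

33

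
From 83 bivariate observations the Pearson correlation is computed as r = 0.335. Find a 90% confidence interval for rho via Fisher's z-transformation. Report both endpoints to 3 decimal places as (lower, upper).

(0.163, 0.487)

z_r = atanh(0.335) = 0.348450;  SE = 1/√(n−3) = 1/√80 = 0.111803
z-limits: 0.348450 ± 1.645·0.111803 = 0.348450 ± 0.183916 = [0.164534, 0.532366]
ρ-limits: (tanh 0.164534, tanh 0.532366) = (0.163, 0.487)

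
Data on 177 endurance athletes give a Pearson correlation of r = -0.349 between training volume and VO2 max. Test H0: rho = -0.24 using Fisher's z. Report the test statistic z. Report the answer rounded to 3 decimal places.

-1.577

Fisher z: atanh(-0.349) = -0.364305, atanh(-0.24) = -0.244774
z = (z_r − z_0)·√(n−3) = (-0.364305 − (-0.244774))·√174 = -0.119531 · 13.190906 = -1.577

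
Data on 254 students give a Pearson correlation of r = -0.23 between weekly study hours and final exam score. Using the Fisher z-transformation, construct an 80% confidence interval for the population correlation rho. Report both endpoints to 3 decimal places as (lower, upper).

(-0.305, -0.152)

Fisher z: z_r = atanh(r) = ½·ln((1+(-0.23))/(1−(-0.23))) = -0.234189
SE(z) = 1/√(n−3) = 1/√251 = 0.063119
80% ⇒ z* = 1.282; margin = 1.282·0.063119 = 0.080919
CI on z-scale: (-0.315108, -0.153270)
Back-transform: tanh(-0.315108) = -0.305077, tanh(-0.153270) = -0.152081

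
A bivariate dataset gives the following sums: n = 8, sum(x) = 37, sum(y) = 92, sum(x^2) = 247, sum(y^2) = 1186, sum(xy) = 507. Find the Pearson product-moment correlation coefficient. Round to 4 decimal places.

0.8270

S_xy = nΣxy − ΣxΣy = 8·507 − 37·92 = 4056 − 3404 = 652
S_xx = nΣx² − (Σx)² = 8·247 − 37² = 1976 − 1369 = 607
S_yy = nΣy² − (Σy)² = 8·1186 − 92² = 9488 − 8464 = 1024
r = S_xy / √(S_xx·S_yy) = 652 / √(607·1024) = 652 / √621568 = 652 / 788.3958 = 0.8270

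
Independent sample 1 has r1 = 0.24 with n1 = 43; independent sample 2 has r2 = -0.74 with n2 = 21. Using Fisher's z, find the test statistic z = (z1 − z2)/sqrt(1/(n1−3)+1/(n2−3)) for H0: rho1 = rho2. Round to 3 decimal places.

4.211

z1 = atanh(0.24) = 0.244774,  z2 = atanh(-0.74) = -0.950479
SE = √(1/(n1−3) + 1/(n2−3)) = √(1/40 + 1/18) = √(0.0250000 + 0.0555556) = √0.0805556 = 0.283823
z = (z1 − z2)/SE = (0.244774 − (-0.950479)) / 0.283823 = 1.195253 / 0.283823 = 4.211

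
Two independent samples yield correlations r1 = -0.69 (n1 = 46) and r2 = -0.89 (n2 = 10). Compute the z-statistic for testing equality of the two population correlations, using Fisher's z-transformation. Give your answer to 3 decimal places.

z1 = atanh(-0.69) = -0.847956,  z2 = atanh(-0.89) = -1.421926
SE = √(1/(n1−3) + 1/(n2−3)) = √(1/43 + 1/7) = √(0.0232558 + 0.1428571) = √0.1661129 = 0.407570
z = (z1 − z2)/SE = (-0.847956 − (-1.421926)) / 0.407570 = 0.573970 / 0.407570 = 1.408

1.408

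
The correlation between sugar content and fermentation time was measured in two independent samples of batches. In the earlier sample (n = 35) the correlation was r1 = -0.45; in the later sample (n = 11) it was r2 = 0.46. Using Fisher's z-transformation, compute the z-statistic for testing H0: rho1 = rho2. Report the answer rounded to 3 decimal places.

-2.484

z1 = atanh(-0.45) = -0.484700,  z2 = atanh(0.46) = 0.497311
SE = √(1/(n1−3) + 1/(n2−3)) = √(1/32 + 1/8) = √(0.0312500 + 0.1250000) = √0.1562500 = 0.395285
z = (z1 − z2)/SE = (-0.484700 − 0.497311) / 0.395285 = -0.982011 / 0.395285 = -2.484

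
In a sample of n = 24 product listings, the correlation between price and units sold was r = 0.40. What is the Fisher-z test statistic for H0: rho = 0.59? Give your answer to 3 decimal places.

Fisher z: atanh(0.40) = 0.423649, atanh(0.59) = 0.677666
z = (z_r − z_0)·√(n−3) = (0.423649 − 0.677666)·√21 = -0.254017 · 4.582576 = -1.164

-1.164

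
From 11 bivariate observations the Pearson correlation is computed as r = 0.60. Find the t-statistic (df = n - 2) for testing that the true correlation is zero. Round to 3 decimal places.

2.250

1 − r² = 1 − 0.3600 = 0.6400;  √(1−r²) = 0.800000
√(n−2) = √9 = 3.000000
t = r·√(n−2)/√(1−r²) = 0.60 · 3.000000 / 0.800000 = 2.250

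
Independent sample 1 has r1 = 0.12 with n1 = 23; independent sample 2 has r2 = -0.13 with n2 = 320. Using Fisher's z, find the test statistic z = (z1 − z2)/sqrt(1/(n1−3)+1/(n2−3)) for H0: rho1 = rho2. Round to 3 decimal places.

Fisher z-transforms: z1 = atanh(0.12) = 0.120581, z2 = atanh(-0.13) = -0.130740; difference d = 0.251321
Var(d) = 1/20 + 1/317 = 0.0500000 + 0.0031546 = 0.0531546
z = d/√Var(d) = 0.251321 / √0.0531546 = 0.251321 / 0.230553 = 1.090

1.090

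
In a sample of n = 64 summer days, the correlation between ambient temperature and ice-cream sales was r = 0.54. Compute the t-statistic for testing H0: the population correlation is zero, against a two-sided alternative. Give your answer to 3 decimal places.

t = r·√(n−2) / √(1−r²) with r = 0.54, n = 64
  = 0.54·√62 / √(1 − 0.2916)
  = 0.54·7.874008 / 0.841665
  = 4.251964 / 0.841665 = 5.052

5.052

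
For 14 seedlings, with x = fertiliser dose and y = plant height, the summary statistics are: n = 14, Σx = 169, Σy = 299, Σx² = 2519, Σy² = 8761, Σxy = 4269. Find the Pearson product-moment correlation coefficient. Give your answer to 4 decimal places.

0.6185

Numerator: nΣxy − (Σx)(Σy) = 14·4269 − (169)(299) = 9235
Denominator: √[(nΣx²−(Σx)²)(nΣy²−(Σy)²)]
  nΣx²−(Σx)² = 14·2519 − 28561 = 6705;  nΣy²−(Σy)² = 14·8761 − 89401 = 33253
  √(6705·33253) = √222961365 = 14931.8909
r = 9235 / 14931.8909 = 0.6185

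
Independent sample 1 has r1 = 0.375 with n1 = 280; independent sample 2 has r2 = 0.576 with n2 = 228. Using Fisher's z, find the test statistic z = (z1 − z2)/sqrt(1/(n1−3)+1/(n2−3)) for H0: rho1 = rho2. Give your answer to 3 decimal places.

-2.922

Fisher z-transforms: z1 = atanh(0.375) = 0.394229, z2 = atanh(0.576) = 0.656456; difference d = -0.262227
Var(d) = 1/277 + 1/225 = 0.0036101 + 0.0044444 = 0.0080545
z = d/√Var(d) = -0.262227 / √0.0080545 = -0.262227 / 0.089747 = -2.922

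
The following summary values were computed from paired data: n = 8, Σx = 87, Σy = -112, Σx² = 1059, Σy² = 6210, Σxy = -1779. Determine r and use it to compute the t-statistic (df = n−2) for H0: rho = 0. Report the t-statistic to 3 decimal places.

-3.004

Numerator: nΣxy − (Σx)(Σy) = 8·(-1779) − (87)(-112) = -4488
Denominator: √[(nΣx²−(Σx)²)(nΣy²−(Σy)²)]
  nΣx²−(Σx)² = 8·1059 − 7569 = 903;  nΣy²−(Σy)² = 8·6210 − 12544 = 37136
  √(903·37136) = √33533808 = 5790.8383
r = -4488 / 5790.8383 = -0.7750
t = r·√(n−2)/√(1−r²) = -0.7750·√6 / √(1−0.600625) = -1.898355 / 0.631961 = -3.004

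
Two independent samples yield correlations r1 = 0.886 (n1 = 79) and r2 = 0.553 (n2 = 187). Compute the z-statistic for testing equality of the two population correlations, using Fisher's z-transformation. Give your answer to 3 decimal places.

5.723

z1 = atanh(0.886) = 1.403008,  z2 = atanh(0.553) = 0.622693
SE = √(1/(n1−3) + 1/(n2−3)) = √(1/76 + 1/184) = √(0.0131579 + 0.0054348) = √0.0185927 = 0.136355
z = (z1 − z2)/SE = (1.403008 − 0.622693) / 0.136355 = 0.780315 / 0.136355 = 5.723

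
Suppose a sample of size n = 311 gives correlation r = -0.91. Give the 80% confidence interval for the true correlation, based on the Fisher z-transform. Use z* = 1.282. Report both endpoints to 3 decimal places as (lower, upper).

z_r = atanh(-0.91) = -1.527524;  SE = 1/√(n−3) = 1/√308 = 0.056980
z-limits: -1.527524 ± 1.282·0.056980 = -1.527524 ± 0.073048 = [-1.600572, -1.454476]
ρ-limits: (tanh -1.600572, tanh -1.454476) = (-0.922, -0.897)

(-0.922, -0.897)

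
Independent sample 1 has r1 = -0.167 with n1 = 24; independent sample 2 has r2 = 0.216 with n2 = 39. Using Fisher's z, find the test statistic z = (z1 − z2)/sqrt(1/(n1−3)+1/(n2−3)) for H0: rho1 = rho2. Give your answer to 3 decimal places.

Fisher z-transforms: z1 = atanh(-0.167) = -0.168579, z2 = atanh(0.216) = 0.219457; difference d = -0.388036
Var(d) = 1/21 + 1/36 = 0.0476190 + 0.0277778 = 0.0753968
z = d/√Var(d) = -0.388036 / √0.0753968 = -0.388036 / 0.274585 = -1.413

-1.413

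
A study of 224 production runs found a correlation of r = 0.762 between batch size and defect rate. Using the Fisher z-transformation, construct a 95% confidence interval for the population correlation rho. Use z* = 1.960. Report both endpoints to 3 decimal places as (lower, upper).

z_r = atanh(0.762) = 1.000967;  SE = 1/√(n−3) = 1/√221 = 0.067267
z-limits: 1.000967 ± 1.960·0.067267 = 1.000967 ± 0.131843 = [0.869124, 1.132810]
ρ-limits: (tanh 0.869124, tanh 1.132810) = (0.701, 0.812)

(0.701, 0.812)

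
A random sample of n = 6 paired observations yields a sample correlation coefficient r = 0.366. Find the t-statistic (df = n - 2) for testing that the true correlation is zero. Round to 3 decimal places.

t = r·√(n−2) / √(1−r²) with r = 0.366, n = 6
  = 0.366·√4 / √(1 − 0.133956)
  = 0.366·2.000000 / 0.930615
  = 0.732000 / 0.930615 = 0.787

0.787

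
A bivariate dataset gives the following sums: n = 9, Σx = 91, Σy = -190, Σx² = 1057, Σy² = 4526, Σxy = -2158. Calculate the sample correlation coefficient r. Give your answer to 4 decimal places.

Numerator: nΣxy − (Σx)(Σy) = 9·(-2158) − (91)(-190) = -2132
Denominator: √[(nΣx²−(Σx)²)(nΣy²−(Σy)²)]
  nΣx²−(Σx)² = 9·1057 − 8281 = 1232;  nΣy²−(Σy)² = 9·4526 − 36100 = 4634
  √(1232·4634) = √5709088 = 2389.3698
r = -2132 / 2389.3698 = -0.8923

-0.8923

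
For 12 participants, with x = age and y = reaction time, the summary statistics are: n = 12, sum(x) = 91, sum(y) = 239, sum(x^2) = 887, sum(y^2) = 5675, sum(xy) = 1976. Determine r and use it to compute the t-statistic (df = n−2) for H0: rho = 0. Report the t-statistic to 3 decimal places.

Numerator: nΣxy − (Σx)(Σy) = 12·1976 − (91)(239) = 1963
Denominator: √[(nΣx²−(Σx)²)(nΣy²−(Σy)²)]
  nΣx²−(Σx)² = 12·887 − 8281 = 2363;  nΣy²−(Σy)² = 12·5675 − 57121 = 10979
  √(2363·10979) = √25943377 = 5093.4641
r = 1963 / 5093.4641 = 0.3854
t = r·√(n−2)/√(1−r²) = 0.3854·√10 / √(1−0.148533) = 1.218742 / 0.922750 = 1.321

1.321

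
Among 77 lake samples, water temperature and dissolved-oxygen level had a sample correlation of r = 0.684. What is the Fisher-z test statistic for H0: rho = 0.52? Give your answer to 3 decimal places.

2.239

z_r = atanh(0.684) = 0.836592,  z_0 = atanh(0.52) = 0.576340
SE = 1/√(n−3) = 1/√74 = 0.116248
z = (z_r − z_0)/SE = (0.836592 − 0.576340) / 0.116248 = 0.260252 / 0.116248 = 2.239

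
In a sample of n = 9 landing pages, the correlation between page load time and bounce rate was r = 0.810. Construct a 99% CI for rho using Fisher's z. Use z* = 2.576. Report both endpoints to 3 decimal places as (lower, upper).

(0.075, 0.975)

z_r = atanh(0.810) = 1.127029;  SE = 1/√(n−3) = 1/√6 = 0.408248
z-limits: 1.127029 ± 2.576·0.408248 = 1.127029 ± 1.051647 = [0.075382, 2.178676]
ρ-limits: (tanh 0.075382, tanh 2.178676) = (0.075, 0.975)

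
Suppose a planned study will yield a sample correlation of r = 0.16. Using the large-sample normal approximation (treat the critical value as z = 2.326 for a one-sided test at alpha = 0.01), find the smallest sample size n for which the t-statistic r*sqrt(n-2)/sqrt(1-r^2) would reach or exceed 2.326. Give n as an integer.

208

r√(n−2)/√(1−r²) ≥ 2.326  ⇔  n−2 ≥ (2.326)²·(1−r²)/r²
(1−r²)/r² = (1−0.0256)/0.0256 = 38.0625
n ≥ 2 + 5.410276·38.0625 = 2 + 205.9286 = 207.9286
⌈207.9286⌉ = 208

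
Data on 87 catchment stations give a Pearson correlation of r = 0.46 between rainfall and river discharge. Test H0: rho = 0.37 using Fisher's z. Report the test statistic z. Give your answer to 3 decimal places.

z_r = atanh(0.46) = 0.497311,  z_0 = atanh(0.37) = 0.388423
SE = 1/√(n−3) = 1/√84 = 0.109109
z = (z_r − z_0)/SE = (0.497311 − 0.388423) / 0.109109 = 0.108888 / 0.109109 = 0.998

0.998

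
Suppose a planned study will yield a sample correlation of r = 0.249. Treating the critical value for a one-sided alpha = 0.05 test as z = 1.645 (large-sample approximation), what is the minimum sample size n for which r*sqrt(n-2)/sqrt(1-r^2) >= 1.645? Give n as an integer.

43

r√(n−2)/√(1−r²) ≥ 1.645  ⇔  n−2 ≥ (1.645)²·(1−r²)/r²
(1−r²)/r² = (1−0.062001)/0.062001 = 15.1288
n ≥ 2 + 2.706025·15.1288 = 2 + 40.9389 = 42.9389
⌈42.9389⌉ = 43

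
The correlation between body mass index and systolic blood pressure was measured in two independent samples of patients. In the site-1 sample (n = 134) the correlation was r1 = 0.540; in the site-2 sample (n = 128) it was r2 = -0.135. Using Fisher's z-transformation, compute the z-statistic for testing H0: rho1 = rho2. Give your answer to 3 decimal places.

Fisher z-transforms: z1 = atanh(0.540) = 0.604156, z2 = atanh(-0.135) = -0.135829; difference d = 0.739985
Var(d) = 1/131 + 1/125 = 0.0076336 + 0.0080000 = 0.0156336
z = d/√Var(d) = 0.739985 / √0.0156336 = 0.739985 / 0.125034 = 5.918

5.918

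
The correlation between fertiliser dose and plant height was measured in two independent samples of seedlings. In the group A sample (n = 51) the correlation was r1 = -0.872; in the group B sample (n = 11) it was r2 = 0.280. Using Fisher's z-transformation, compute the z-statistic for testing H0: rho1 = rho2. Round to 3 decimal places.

Fisher z-transforms: z1 = atanh(-0.872) = -1.341366, z2 = atanh(0.280) = 0.287682; difference d = -1.629048
Var(d) = 1/48 + 1/8 = 0.0208333 + 0.1250000 = 0.1458333
z = d/√Var(d) = -1.629048 / √0.1458333 = -1.629048 / 0.381881 = -4.266

-4.266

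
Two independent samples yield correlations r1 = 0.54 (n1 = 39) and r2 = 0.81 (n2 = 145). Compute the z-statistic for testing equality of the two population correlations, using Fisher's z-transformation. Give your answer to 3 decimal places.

-2.802

Fisher z-transforms: z1 = atanh(0.54) = 0.604156, z2 = atanh(0.81) = 1.127029; difference d = -0.522873
Var(d) = 1/36 + 1/142 = 0.0277778 + 0.0070423 = 0.0348201
z = d/√Var(d) = -0.522873 / √0.0348201 = -0.522873 / 0.186601 = -2.802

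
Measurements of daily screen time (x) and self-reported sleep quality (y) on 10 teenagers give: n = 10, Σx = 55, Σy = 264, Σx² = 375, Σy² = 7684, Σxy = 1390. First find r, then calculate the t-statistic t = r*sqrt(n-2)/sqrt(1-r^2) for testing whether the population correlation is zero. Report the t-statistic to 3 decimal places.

S_xy = nΣxy − ΣxΣy = 10·1390 − 55·264 = 13900 − 14520 = -620
S_xx = nΣx² − (Σx)² = 10·375 − 55² = 3750 − 3025 = 725
S_yy = nΣy² − (Σy)² = 10·7684 − 264² = 76840 − 69696 = 7144
r = S_xy / √(S_xx·S_yy) = -620 / √(725·7144) = -620 / √5179400 = -620 / 2275.8295 = -0.2724
t = r·√(n−2)/√(1−r²) = -0.2724·√8 / √(1−0.074202) = -0.770464 / 0.962184 = -0.801

-0.801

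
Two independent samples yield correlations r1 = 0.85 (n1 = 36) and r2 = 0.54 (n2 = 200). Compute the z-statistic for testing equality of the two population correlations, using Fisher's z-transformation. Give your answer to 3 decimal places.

Fisher z-transforms: z1 = atanh(0.85) = 1.256153, z2 = atanh(0.54) = 0.604156; difference d = 0.651997
Var(d) = 1/33 + 1/197 = 0.0303030 + 0.0050761 = 0.0353791
z = d/√Var(d) = 0.651997 / √0.0353791 = 0.651997 / 0.188093 = 3.466

3.466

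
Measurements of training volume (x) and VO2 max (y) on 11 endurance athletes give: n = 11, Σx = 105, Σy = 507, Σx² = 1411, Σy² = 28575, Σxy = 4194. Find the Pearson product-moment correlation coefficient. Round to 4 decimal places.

Numerator: nΣxy − (Σx)(Σy) = 11·4194 − (105)(507) = -7101
Denominator: √[(nΣx²−(Σx)²)(nΣy²−(Σy)²)]
  nΣx²−(Σx)² = 11·1411 − 11025 = 4496;  nΣy²−(Σy)² = 11·28575 − 257049 = 57276
  √(4496·57276) = √257512896 = 16047.2084
r = -7101 / 16047.2084 = -0.4425

-0.4425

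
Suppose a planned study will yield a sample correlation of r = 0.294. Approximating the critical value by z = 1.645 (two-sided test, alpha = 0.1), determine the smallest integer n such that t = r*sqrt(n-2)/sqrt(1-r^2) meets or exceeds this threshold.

31

r√(n−2)/√(1−r²) ≥ 1.645  ⇔  n−2 ≥ (1.645)²·(1−r²)/r²
(1−r²)/r² = (1−0.086436)/0.086436 = 10.5693
n ≥ 2 + 2.706025·10.5693 = 2 + 28.6008 = 30.6008
⌈30.6008⌉ = 31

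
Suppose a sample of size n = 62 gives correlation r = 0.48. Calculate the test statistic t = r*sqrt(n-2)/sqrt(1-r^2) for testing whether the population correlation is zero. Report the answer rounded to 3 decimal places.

1 − r² = 1 − 0.2304 = 0.7696;  √(1−r²) = 0.877268
√(n−2) = √60 = 7.745967
t = r·√(n−2)/√(1−r²) = 0.48 · 7.745967 / 0.877268 = 4.238

4.238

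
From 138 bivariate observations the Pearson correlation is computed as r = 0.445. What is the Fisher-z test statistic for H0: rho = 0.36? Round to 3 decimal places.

Fisher z: atanh(0.445) = 0.478448, atanh(0.36) = 0.376886
z = (z_r − z_0)·√(n−3) = (0.478448 − 0.376886)·√135 = 0.101562 · 11.618950 = 1.180

1.180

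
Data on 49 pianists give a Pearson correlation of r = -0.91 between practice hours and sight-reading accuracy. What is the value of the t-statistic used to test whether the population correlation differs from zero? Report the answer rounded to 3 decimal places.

-15.047

1 − r² = 1 − 0.8281 = 0.1719;  √(1−r²) = 0.414608
√(n−2) = √47 = 6.855655
t = r·√(n−2)/√(1−r²) = -0.91 · 6.855655 / 0.414608 = -15.047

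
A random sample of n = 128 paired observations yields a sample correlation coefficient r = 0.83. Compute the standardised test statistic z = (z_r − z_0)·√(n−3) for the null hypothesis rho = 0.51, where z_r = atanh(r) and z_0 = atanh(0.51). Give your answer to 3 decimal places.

Fisher z: atanh(0.83) = 1.188136, atanh(0.51) = 0.562730
z = (z_r − z_0)·√(n−3) = (1.188136 − 0.562730)·√125 = 0.625406 · 11.180340 = 6.992

6.992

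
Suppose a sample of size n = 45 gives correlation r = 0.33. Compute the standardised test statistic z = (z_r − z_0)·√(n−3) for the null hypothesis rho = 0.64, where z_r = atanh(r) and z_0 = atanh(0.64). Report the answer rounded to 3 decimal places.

-2.692

z_r = atanh(0.33) = 0.342828,  z_0 = atanh(0.64) = 0.758174
SE = 1/√(n−3) = 1/√42 = 0.154303
z = (z_r − z_0)/SE = (0.342828 − 0.758174) / 0.154303 = -0.415346 / 0.154303 = -2.692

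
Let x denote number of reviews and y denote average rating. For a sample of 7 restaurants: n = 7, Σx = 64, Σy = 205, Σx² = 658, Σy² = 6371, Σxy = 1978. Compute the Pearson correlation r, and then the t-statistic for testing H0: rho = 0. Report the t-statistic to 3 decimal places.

1.833

Numerator: nΣxy − (Σx)(Σy) = 7·1978 − (64)(205) = 726
Denominator: √[(nΣx²−(Σx)²)(nΣy²−(Σy)²)]
  nΣx²−(Σx)² = 7·658 − 4096 = 510;  nΣy²−(Σy)² = 7·6371 − 42025 = 2572
  √(510·2572) = √1311720 = 1145.3035
r = 726 / 1145.3035 = 0.6339
t = r·√(n−2)/√(1−r²) = 0.6339·√5 / √(1−0.401829) = 1.417443 / 0.773415 = 1.833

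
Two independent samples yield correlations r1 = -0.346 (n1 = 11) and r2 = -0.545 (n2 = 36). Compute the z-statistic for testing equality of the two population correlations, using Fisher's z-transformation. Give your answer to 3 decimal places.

Fisher z-transforms: z1 = atanh(-0.346) = -0.360893, z2 = atanh(-0.545) = -0.611241; difference d = 0.250348
Var(d) = 1/8 + 1/33 = 0.1250000 + 0.0303030 = 0.1553030
z = d/√Var(d) = 0.250348 / √0.1553030 = 0.250348 / 0.394085 = 0.635

0.635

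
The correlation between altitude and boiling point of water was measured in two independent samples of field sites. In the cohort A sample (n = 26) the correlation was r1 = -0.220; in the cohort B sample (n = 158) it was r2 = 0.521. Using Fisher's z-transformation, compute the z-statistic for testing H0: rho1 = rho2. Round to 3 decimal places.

Fisher z-transforms: z1 = atanh(-0.220) = -0.223656, z2 = atanh(0.521) = 0.577711; difference d = -0.801367
Var(d) = 1/23 + 1/155 = 0.0434783 + 0.0064516 = 0.0499299
z = d/√Var(d) = -0.801367 / √0.0499299 = -0.801367 / 0.223450 = -3.586

-3.586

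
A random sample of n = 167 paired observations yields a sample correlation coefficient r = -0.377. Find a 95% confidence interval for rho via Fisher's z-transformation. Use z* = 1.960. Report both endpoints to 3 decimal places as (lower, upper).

Fisher z: z_r = atanh(r) = ½·ln((1+(-0.377))/(1−(-0.377))) = -0.396558
SE(z) = 1/√(n−3) = 1/√164 = 0.078087
95% ⇒ z* = 1.960; margin = 1.960·0.078087 = 0.153051
CI on z-scale: (-0.549609, -0.243507)
Back-transform: tanh(-0.549609) = -0.500227, tanh(-0.243507) = -0.238806

(-0.500, -0.239)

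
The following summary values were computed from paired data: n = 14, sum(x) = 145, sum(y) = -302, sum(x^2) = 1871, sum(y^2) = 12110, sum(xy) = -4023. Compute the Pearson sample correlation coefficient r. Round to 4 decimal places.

-0.6228

Numerator: nΣxy − (Σx)(Σy) = 14·(-4023) − (145)(-302) = -12532
Denominator: √[(nΣx²−(Σx)²)(nΣy²−(Σy)²)]
  nΣx²−(Σx)² = 14·1871 − 21025 = 5169;  nΣy²−(Σy)² = 14·12110 − 91204 = 78336
  √(5169·78336) = √404918784 = 20122.5939
r = -12532 / 20122.5939 = -0.6228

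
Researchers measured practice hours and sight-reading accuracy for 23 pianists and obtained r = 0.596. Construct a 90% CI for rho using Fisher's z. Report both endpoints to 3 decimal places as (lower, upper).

(0.309, 0.784)

z_r = atanh(0.596) = 0.686920;  SE = 1/√(n−3) = 1/√20 = 0.223607
z-limits: 0.686920 ± 1.645·0.223607 = 0.686920 ± 0.367834 = [0.319086, 1.054754]
ρ-limits: (tanh 0.319086, tanh 1.054754) = (0.309, 0.784)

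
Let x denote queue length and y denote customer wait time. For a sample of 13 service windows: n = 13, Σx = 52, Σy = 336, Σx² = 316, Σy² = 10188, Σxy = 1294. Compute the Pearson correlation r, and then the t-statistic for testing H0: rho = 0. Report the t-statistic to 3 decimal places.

-0.415

Numerator: nΣxy − (Σx)(Σy) = 13·1294 − (52)(336) = -650
Denominator: √[(nΣx²−(Σx)²)(nΣy²−(Σy)²)]
  nΣx²−(Σx)² = 13·316 − 2704 = 1404;  nΣy²−(Σy)² = 13·10188 − 112896 = 19548
  √(1404·19548) = √27445392 = 5238.8350
r = -650 / 5238.8350 = -0.1241
t = r·√(n−2)/√(1−r²) = -0.1241·√11 / √(1−0.015401) = -0.411593 / 0.992270 = -0.415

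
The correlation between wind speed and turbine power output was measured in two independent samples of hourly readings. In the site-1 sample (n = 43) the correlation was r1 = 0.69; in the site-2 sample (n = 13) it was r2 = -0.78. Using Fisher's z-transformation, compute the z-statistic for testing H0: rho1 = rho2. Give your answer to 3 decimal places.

5.355

Fisher z-transforms: z1 = atanh(0.69) = 0.847956, z2 = atanh(-0.78) = -1.045371; difference d = 1.893327
Var(d) = 1/40 + 1/10 = 0.0250000 + 0.1000000 = 0.1250000
z = d/√Var(d) = 1.893327 / √0.1250000 = 1.893327 / 0.353553 = 5.355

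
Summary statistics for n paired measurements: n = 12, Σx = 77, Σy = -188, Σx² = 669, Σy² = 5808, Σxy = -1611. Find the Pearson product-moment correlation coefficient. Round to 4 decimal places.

-0.5719

S_xy = nΣxy − ΣxΣy = 12·(-1611) − 77·(-188) = -19332 − (-14476) = -4856
S_xx = nΣx² − (Σx)² = 12·669 − 77² = 8028 − 5929 = 2099
S_yy = nΣy² − (Σy)² = 12·5808 − (-188)² = 69696 − 35344 = 34352
r = S_xy / √(S_xx·S_yy) = -4856 / √(2099·34352) = -4856 / √72104848 = -4856 / 8491.4574 = -0.5719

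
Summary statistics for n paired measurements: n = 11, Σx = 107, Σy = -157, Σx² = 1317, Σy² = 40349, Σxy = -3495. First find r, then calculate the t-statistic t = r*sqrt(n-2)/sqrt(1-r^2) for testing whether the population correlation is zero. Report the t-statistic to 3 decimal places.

-2.289

Numerator: nΣxy − (Σx)(Σy) = 11·(-3495) − (107)(-157) = -21646
Denominator: √[(nΣx²−(Σx)²)(nΣy²−(Σy)²)]
  nΣx²−(Σx)² = 11·1317 − 11449 = 3038;  nΣy²−(Σy)² = 11·40349 − 24649 = 419190
  √(3038·419190) = √1273499220 = 35686.1208
r = -21646 / 35686.1208 = -0.6066
t = r·√(n−2)/√(1−r²) = -0.6066·√9 / √(1−0.367964) = -1.819800 / 0.795007 = -2.289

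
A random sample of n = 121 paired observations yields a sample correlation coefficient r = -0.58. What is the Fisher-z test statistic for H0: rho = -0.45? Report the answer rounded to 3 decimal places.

Fisher z: atanh(-0.58) = -0.662463, atanh(-0.45) = -0.484700
z = (z_r − z_0)·√(n−3) = (-0.662463 − (-0.484700))·√118 = -0.177763 · 10.862780 = -1.931

-1.931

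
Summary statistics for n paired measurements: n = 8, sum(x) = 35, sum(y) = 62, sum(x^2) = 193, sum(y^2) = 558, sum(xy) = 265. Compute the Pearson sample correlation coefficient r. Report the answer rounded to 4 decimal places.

S_xy = nΣxy − ΣxΣy = 8·265 − 35·62 = 2120 − 2170 = -50
S_xx = nΣx² − (Σx)² = 8·193 − 35² = 1544 − 1225 = 319
S_yy = nΣy² − (Σy)² = 8·558 − 62² = 4464 − 3844 = 620
r = S_xy / √(S_xx·S_yy) = -50 / √(319·620) = -50 / √197780 = -50 / 444.7246 = -0.1124

-0.1124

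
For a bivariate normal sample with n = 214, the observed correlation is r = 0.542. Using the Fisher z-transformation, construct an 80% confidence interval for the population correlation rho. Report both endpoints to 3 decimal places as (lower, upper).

(0.477, 0.601)

Fisher z: z_r = atanh(r) = ½·ln((1+0.542)/(1−0.542)) = 0.606983
SE(z) = 1/√(n−3) = 1/√211 = 0.068843
80% ⇒ z* = 1.282; margin = 1.282·0.068843 = 0.088257
CI on z-scale: (0.518726, 0.695240)
Back-transform: tanh(0.518726) = 0.476716, tanh(0.695240) = 0.601338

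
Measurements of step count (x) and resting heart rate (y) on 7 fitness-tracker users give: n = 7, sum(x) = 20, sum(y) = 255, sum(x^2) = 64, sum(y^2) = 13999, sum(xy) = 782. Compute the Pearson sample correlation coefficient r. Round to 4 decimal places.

0.2973

Numerator: nΣxy − (Σx)(Σy) = 7·782 − (20)(255) = 374
Denominator: √[(nΣx²−(Σx)²)(nΣy²−(Σy)²)]
  nΣx²−(Σx)² = 7·64 − 400 = 48;  nΣy²−(Σy)² = 7·13999 − 65025 = 32968
  √(48·32968) = √1582464 = 1257.9603
r = 374 / 1257.9603 = 0.2973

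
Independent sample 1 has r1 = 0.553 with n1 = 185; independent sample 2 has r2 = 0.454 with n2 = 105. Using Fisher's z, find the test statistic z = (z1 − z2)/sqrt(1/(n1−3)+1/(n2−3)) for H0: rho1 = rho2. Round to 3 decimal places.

1.075

z1 = atanh(0.553) = 0.622693,  z2 = atanh(0.454) = 0.489727
SE = √(1/(n1−3) + 1/(n2−3)) = √(1/182 + 1/102) = √(0.0054945 + 0.0098039) = √0.0152984 = 0.123687
z = (z1 − z2)/SE = (0.622693 − 0.489727) / 0.123687 = 0.132966 / 0.123687 = 1.075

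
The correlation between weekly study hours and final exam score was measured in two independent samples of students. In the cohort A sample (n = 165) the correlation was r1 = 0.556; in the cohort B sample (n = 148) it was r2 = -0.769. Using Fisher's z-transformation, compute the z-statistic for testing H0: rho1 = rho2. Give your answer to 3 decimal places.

14.388

z1 = atanh(0.556) = 0.627025,  z2 = atanh(-0.769) = -1.017876
SE = √(1/(n1−3) + 1/(n2−3)) = √(1/162 + 1/145) = √(0.0061728 + 0.0068966) = √0.0130694 = 0.114321
z = (z1 − z2)/SE = (0.627025 − (-1.017876)) / 0.114321 = 1.644901 / 0.114321 = 14.388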